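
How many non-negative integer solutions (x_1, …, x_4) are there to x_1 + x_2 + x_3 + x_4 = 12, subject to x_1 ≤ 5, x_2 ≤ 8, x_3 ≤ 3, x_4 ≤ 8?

176

By stars and bars, unrestricted non-negative solutions to x_1+…+x_4 = 12 number C(12+3,3) = 455.
Subtract solutions that violate a single cap (substitute x_i' = x_i − (cap_i+1)): x_1 ≥ 6 gives C(9,3) = 84; x_2 ≥ 9 gives C(6,3) = 20; x_3 ≥ 4 gives C(11,3) = 165; x_4 ≥ 9 gives C(6,3) = 20. Together 289.
Add back pairs where two caps are both exceeded: 0 + 10 + 0 + 0 + 0 + 0 = 10.
By inclusion–exclusion the count is 455 − 289 + 10 = 176.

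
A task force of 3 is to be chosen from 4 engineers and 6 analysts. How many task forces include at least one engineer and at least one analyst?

Unrestricted: C(10,3) = 120 ways to pick any 3 of the 10.
Selections missing a whole group: no engineers → C(6,3) = 20; no analysts → C(4,3) = 4.
Both groups omitted at once is impossible, so 120 − 24 = 96.

96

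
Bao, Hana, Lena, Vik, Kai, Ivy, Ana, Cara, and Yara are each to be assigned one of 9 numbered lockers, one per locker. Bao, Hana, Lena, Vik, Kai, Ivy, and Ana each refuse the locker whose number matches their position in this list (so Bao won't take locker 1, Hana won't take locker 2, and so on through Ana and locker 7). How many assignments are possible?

165016

Let Aᵢ (for 1 ≤ i ≤ 7) be the placements that put person i in their forbidden locker. Any j of these fix j positions, leaving (9−j)! ways to fill the rest, and there are C(7,j) ways to pick which j.
By inclusion–exclusion, the number of valid placements is Σ_{j=0}^{7} (−1)^j C(7,j)·(9−j)!.
Computing: 362880 − 282240 + 105840 − 25200 + 4200 − 504 + 42 − 2 = 165016.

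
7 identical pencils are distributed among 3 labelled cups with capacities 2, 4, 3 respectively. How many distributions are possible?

6

Without the upper bounds there are C(9,2) = 36 ways to split 7 among 3 cups.
Subtract solutions that violate a single cap (substitute x_i' = x_i − (cap_i+1)): x_1 ≥ 3 gives C(6,2) = 15; x_2 ≥ 5 gives C(4,2) = 6; x_3 ≥ 4 gives C(5,2) = 10. Together 31.
Add back pairs where two caps are both exceeded: 0 + 1 + 0 = 1.
By inclusion–exclusion the count is 36 − 31 + 1 = 6.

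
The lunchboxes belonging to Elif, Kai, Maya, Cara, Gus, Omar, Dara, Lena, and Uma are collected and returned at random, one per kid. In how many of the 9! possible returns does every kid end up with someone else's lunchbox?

133496

Count assignments avoiding every fixed point. For any j of the 9 kids fixed to their own lunchbox, the other 9−j can be arranged in (9−j)! ways.
By inclusion–exclusion this is Σ_{j=0}^{9} (−1)^j C(9,j)·(9−j)!.
Computing: 362880 − 362880 + 181440 − 60480 + 15120 − 3024 + 504 − 72 + 9 − 1 = 133496.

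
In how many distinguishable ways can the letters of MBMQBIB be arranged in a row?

The 7 letters of MBMQBIB have repeats: B appearing 3 times and M appearing twice.
So there are 7! / (3!·2!) = 420 distinguishable arrangements.

420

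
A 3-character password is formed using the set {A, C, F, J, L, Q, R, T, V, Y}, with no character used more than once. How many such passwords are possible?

720

With no repetition, fill the 3 characters in order: 10 choices, then 9, down to 8.
10 × 9 × 8 = 720.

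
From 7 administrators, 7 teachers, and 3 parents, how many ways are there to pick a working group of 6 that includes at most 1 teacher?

1974

Split by how many teachers are chosen (0 through 1).
Sum: C(7,0)·C(10,6) + C(7,1)·C(10,5) = 210 + 1764 = 1974.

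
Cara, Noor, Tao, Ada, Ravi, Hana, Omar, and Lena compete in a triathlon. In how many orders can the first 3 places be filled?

There are 8 choices for 1st place, 7 for 2nd, and 6 for 3rd.
That gives 8 × 7 × 6 = 336.

336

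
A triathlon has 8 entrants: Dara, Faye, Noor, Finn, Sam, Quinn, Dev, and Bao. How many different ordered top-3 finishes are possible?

336

There are 8 choices for 1st place, 7 for 2nd, and 6 for 3rd.
That gives 8 × 7 × 6 = 336.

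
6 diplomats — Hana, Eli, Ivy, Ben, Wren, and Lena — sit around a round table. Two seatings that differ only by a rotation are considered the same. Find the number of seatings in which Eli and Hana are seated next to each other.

Glue Eli and Hana into a block (2 internal orders). Seating 5 units around a circle gives (4)! arrangements.
So 2 × (4)! = 2 × 24 = 48.

48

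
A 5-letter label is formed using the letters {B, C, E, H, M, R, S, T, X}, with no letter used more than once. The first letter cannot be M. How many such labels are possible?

13440

The first letter has 9−1 = 8 choices (anything except M).
The remaining 4 letters are filled from the other 8 symbols without repetition: 8 × 7 × 6 × 5 = 1680.
Total: 8 × 1680 = 13440.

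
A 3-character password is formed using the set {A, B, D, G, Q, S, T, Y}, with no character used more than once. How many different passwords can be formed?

With no repetition, fill the 3 characters in order: 8 choices, then 7, down to 6.
That product is 8 × 7 × 6 = 336.

336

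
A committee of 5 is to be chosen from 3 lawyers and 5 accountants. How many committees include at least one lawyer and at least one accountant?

Unrestricted: C(8,5) = 56 ways to pick any 5 of the 8.
Subtract selections that omit an entire group: no lawyers → C(5,5) = 1; no accountants → C(3,5) = 0.
Both groups omitted at once is impossible, so 56 − 1 = 55.

55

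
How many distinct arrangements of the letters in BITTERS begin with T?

With the first slot taken by T, it remains to arrange the other 6 letters (BITERS).
Those 6 letters are all distinct, giving (6)! = 720.

720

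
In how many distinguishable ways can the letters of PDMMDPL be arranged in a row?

PDMMDPL has 7 letters with D appearing twice, M appearing twice, and P appearing twice.
So there are 7! / (2!·2!·2!) = 630 distinguishable arrangements.

630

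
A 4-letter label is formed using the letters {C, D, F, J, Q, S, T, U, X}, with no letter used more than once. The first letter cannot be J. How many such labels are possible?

The first letter has 9−1 = 8 choices (anything except J).
The remaining 3 letters are filled from the other 8 symbols without repetition: 8 × 7 × 6 = 336.
Total: 8 × 336 = 2688.

2688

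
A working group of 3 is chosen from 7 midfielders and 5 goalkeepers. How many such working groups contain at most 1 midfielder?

Split by how many midfielders are chosen (0 through 1).
Sum: C(7,0)·C(5,3) + C(7,1)·C(5,2) = 10 + 70 = 80.

80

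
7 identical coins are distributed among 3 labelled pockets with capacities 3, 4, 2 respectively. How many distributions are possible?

By stars and bars, unrestricted non-negative solutions to x_1+…+x_3 = 7 number C(7+2,2) = 36.
Subtract solutions that violate a single cap (substitute x_i' = x_i − (cap_i+1)): x_1 ≥ 4 gives C(5,2) = 10; x_2 ≥ 5 gives C(4,2) = 6; x_3 ≥ 3 gives C(6,2) = 15. Together 31.
Add back pairs where two caps are both exceeded: 0 + 1 + 0 = 1.
By inclusion–exclusion the count is 36 − 31 + 1 = 6.

6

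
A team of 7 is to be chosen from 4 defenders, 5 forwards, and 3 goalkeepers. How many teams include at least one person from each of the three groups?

747

Unrestricted: C(12,7) = 792 ways to pick any 7 of the 12.
Subtract selections that omit an entire group: no defenders → C(8,7) = 8; no forwards → C(7,7) = 1; no goalkeepers → C(9,7) = 36.
Add back selections omitting two groups (i.e. drawn from a single group): C(4,7) + C(5,7) + C(3,7) = 0.
By inclusion–exclusion: 792 − 45 + 0 = 747.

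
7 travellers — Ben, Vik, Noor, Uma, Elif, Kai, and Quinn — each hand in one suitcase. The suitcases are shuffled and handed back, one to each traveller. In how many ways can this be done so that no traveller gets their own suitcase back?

Count assignments avoiding every fixed point. For any j of the 7 travellers fixed to their own suitcase, the other 7−j can be arranged in (7−j)! ways.
By inclusion–exclusion this is Σ_{j=0}^{7} (−1)^j C(7,j)·(7−j)!.
Computing: 5040 − 5040 + 2520 − 840 + 210 − 42 + 7 − 1 = 1854.

1854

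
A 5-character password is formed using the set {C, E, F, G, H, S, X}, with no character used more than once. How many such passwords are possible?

With no repetition, fill the 5 characters in order: 7 choices, then 6, down to 3.
7 × 6 × 5 × 4 × 3 = 2520.

2520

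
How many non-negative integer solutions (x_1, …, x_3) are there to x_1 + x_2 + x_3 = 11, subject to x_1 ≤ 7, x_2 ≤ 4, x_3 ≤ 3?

Without the upper bounds there are C(13,2) = 78 ways to split 11 among 3 variables.
Subtract solutions that violate a single cap (substitute x_i' = x_i − (cap_i+1)): x_1 ≥ 8 gives C(5,2) = 10; x_2 ≥ 5 gives C(8,2) = 28; x_3 ≥ 4 gives C(9,2) = 36. Together 74.
Add back pairs where two caps are both exceeded: 0 + 0 + 6 = 6.
By inclusion–exclusion the count is 78 − 74 + 6 = 10.

10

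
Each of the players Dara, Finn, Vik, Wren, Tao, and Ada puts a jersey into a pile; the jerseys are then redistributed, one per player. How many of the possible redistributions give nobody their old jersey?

265

Count assignments avoiding every fixed point. For any j of the 6 players fixed to their old jersey, the other 6−j can be arranged in (6−j)! ways.
By inclusion–exclusion this is Σ_{j=0}^{6} (−1)^j C(6,j)·(6−j)!.
Computing: 720 − 720 + 360 − 120 + 30 − 6 + 1 = 265.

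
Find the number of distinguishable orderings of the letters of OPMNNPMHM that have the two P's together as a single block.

3360

Treat the 2 copies of P as a single block. The multiset to arrange is then {PP, H, M, M, M, N, N, O}, 8 items in all.
That gives (8)!/(3!·2!) = 3360 arrangements.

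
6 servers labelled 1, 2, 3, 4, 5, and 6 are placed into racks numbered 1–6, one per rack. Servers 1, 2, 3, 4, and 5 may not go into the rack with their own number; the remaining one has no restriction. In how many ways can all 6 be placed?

Let Aᵢ (for 1 ≤ i ≤ 5) be the placements that put server i in its forbidden rack. Any j of these fix j positions, leaving (6−j)! ways to fill the rest, and there are C(5,j) ways to pick which j.
By inclusion–exclusion, the number of valid placements is Σ_{j=0}^{5} (−1)^j C(5,j)·(6−j)!.
Computing: 720 − 600 + 240 − 60 + 10 − 1 = 309.

309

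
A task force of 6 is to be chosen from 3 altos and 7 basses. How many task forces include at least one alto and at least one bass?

203

Unrestricted: C(10,6) = 210 ways to pick any 6 of the 10.
Selections missing a whole group: no altos → C(7,6) = 7; no basses → C(3,6) = 0.
Both groups omitted at once is impossible, so 210 − 7 = 203.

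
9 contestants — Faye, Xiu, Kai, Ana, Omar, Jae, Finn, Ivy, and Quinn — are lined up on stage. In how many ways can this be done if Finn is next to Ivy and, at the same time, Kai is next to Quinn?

Treat {Finn,Ivy} as one block (2 orders) and {Kai,Quinn} as another (2 orders).
That leaves 7 units to arrange: 2 × 2 × 7! = 4 × 5040 = 20160.

20160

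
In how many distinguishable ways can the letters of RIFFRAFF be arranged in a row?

Letter multiplicities in RIFFRAFF: A×1, F×4, I×1, R×2.
Dividing 8! = 40320 by 4!·2! = 48 for the repeated letters gives 840.

840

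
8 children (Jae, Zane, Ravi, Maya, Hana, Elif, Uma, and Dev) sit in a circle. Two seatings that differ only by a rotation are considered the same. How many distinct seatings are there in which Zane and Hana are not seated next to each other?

3600

All circular seatings of 8 people number (7)! = 5040.
Seatings with Zane beside Hana: treat them as a block with 2 internal orders, giving 2 × (6)! = 1440.
Subtracting, 5040 − 1440 = 3600.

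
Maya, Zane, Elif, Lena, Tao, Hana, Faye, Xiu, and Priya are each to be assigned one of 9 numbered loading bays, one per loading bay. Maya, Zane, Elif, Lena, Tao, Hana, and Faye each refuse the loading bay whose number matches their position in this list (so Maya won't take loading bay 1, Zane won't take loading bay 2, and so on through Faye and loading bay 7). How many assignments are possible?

Let Aᵢ (for 1 ≤ i ≤ 7) be the placements that put person i in their forbidden loading bay. Any j of these fix j positions, leaving (9−j)! ways to fill the rest, and there are C(7,j) ways to pick which j.
By inclusion–exclusion, the number of valid placements is Σ_{j=0}^{7} (−1)^j C(7,j)·(9−j)!.
Computing: 362880 − 282240 + 105840 − 25200 + 4200 − 504 + 42 − 2 = 165016.

165016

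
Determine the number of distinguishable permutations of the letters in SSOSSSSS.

The 8 letters of SSOSSSSS have repeats: S appearing 7 times.
So there are 8! / (7!) = 8 distinguishable arrangements.

8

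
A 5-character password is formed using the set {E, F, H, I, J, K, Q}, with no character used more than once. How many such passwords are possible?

Choose and order 5 of the 7 symbols: the first character has 7 options, the next 6, and so on down to 3.
7 × 6 × 5 × 4 × 3 = 2520.

2520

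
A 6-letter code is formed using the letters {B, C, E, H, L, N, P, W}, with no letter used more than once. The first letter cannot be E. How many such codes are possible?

17640

The first letter has 8−1 = 7 choices (anything except E).
The remaining 5 letters are filled from the other 7 symbols without repetition: 7 × 6 × 5 × 4 × 3 = 2520.
Total: 7 × 2520 = 17640.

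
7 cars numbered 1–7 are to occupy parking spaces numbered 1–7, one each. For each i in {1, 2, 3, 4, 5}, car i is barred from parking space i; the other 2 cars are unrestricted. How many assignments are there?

Let Aᵢ (for 1 ≤ i ≤ 5) be the placements that put car i in its forbidden parking space. Any j of these fix j positions, leaving (7−j)! ways to fill the rest, and there are C(5,j) ways to pick which j.
By inclusion–exclusion, the number of valid placements is Σ_{j=0}^{5} (−1)^j C(5,j)·(7−j)!.
Computing: 5040 − 3600 + 1200 − 240 + 30 − 2 = 2428.

2428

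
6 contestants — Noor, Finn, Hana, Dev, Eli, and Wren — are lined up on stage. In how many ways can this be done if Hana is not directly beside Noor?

480

There are 6! = 720 arrangements in all. If Hana and Noor are adjacent, merging them into one block gives 2·(5)! = 240 arrangements.
Complementary counting: 720 − 240 = 480.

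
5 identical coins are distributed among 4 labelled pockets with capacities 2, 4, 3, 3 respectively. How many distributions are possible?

Without the upper bounds there are C(8,3) = 56 ways to split 5 among 4 pockets.
Subtract solutions that violate a single cap (substitute x_i' = x_i − (cap_i+1)): x_1 ≥ 3 gives C(5,3) = 10; x_2 ≥ 5 gives C(3,3) = 1; x_3 ≥ 4 gives C(4,3) = 4; x_4 ≥ 4 gives C(4,3) = 4. Together 19.
No two caps can be exceeded simultaneously, so the pair terms are all 0.
By inclusion–exclusion the count is 56 − 19 + 0 = 37.

37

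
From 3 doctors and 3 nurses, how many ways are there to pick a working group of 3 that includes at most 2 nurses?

Split by how many nurses are chosen (0 through 2).
Sum: C(3,0)·C(3,3) + C(3,1)·C(3,2) + C(3,2)·C(3,1) = 1 + 9 + 9 = 19.

19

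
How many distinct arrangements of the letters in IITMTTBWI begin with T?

3360

With the first slot taken by T, it remains to arrange the other 8 letters (IIMTTBWI).
Those 8 letters have I appearing 3 times and T appearing twice, giving (8)!/(3!·2!) = 3360.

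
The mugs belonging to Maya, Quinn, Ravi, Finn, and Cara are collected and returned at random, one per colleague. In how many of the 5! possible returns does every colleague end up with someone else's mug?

Let Aᵢ be the assignments in which colleague i gets their own mug. We want the size of the complement of A₁∪…∪A_5.
By inclusion–exclusion this is Σ_{j=0}^{5} (−1)^j C(5,j)·(5−j)!.
Computing: 120 − 120 + 60 − 20 + 5 − 1 = 44.

44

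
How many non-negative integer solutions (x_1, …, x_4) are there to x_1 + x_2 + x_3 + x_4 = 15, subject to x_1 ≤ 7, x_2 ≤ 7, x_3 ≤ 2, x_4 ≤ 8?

By stars and bars, unrestricted non-negative solutions to x_1+…+x_4 = 15 number C(15+3,3) = 816.
Subtract solutions that violate a single cap (substitute x_i' = x_i − (cap_i+1)): x_1 ≥ 8 gives C(10,3) = 120; x_2 ≥ 8 gives C(10,3) = 120; x_3 ≥ 3 gives C(15,3) = 455; x_4 ≥ 9 gives C(9,3) = 84. Together 779.
Add back pairs where two caps are both exceeded: 0 + 35 + 0 + 35 + 0 + 20 = 90.
By inclusion–exclusion the count is 816 − 779 + 90 = 127.

127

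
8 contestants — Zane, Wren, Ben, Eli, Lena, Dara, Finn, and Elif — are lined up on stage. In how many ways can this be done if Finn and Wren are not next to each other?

There are 8! = 40320 arrangements in all. If Finn and Wren are adjacent, merging them into one block gives 2·(7)! = 10080 arrangements.
Complementary counting: 40320 − 10080 = 30240.

30240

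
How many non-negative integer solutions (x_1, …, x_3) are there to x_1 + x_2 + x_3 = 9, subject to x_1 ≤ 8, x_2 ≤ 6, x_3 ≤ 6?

42

Ignoring the caps, the number of non-negative solutions to x_1+…+x_3 = 9 is C(11,2) = 55.
Subtract solutions that violate a single cap (substitute x_i' = x_i − (cap_i+1)): x_1 ≥ 9 gives C(2,2) = 1; x_2 ≥ 7 gives C(4,2) = 6; x_3 ≥ 7 gives C(4,2) = 6. Together 13.
No two caps can be exceeded simultaneously, so the pair terms are all 0.
By inclusion–exclusion the count is 55 − 13 + 0 = 42.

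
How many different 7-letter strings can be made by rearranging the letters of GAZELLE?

1260

The 7 letters of GAZELLE have repeats: E appearing twice and L appearing twice.
Dividing 7! = 5040 by 2!·2! = 4 for the repeated letters gives 1260.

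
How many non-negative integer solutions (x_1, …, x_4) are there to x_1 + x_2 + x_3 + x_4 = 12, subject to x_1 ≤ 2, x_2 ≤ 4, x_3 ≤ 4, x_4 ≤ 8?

56

Ignoring the caps, the number of non-negative solutions to x_1+…+x_4 = 12 is C(15,3) = 455.
Subtract solutions that violate a single cap (substitute x_i' = x_i − (cap_i+1)): x_1 ≥ 3 gives C(12,3) = 220; x_2 ≥ 5 gives C(10,3) = 120; x_3 ≥ 5 gives C(10,3) = 120; x_4 ≥ 9 gives C(6,3) = 20. Together 480.
Add back pairs where two caps are both exceeded: 35 + 35 + 1 + 10 + 0 + 0 = 81.
By inclusion–exclusion the count is 455 − 480 + 81 = 56.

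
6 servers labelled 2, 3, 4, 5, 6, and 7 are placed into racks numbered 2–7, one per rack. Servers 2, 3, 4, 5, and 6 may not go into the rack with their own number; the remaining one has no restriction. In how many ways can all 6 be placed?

309

Let Aᵢ (for 2 ≤ i ≤ 6) be the placements that put server i in its forbidden rack. Any j of these fix j positions, leaving (6−j)! ways to fill the rest, and there are C(5,j) ways to pick which j.
By inclusion–exclusion, the number of valid placements is Σ_{j=0}^{5} (−1)^j C(5,j)·(6−j)!.
Computing: 720 − 600 + 240 − 60 + 10 − 1 = 309.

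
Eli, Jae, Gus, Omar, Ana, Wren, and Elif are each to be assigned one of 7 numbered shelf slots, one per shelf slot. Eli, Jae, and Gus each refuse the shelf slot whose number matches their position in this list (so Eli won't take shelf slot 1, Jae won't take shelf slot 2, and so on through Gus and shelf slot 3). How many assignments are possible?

Let Aᵢ (for i ∈ {1, 2, 3}) be the placements that put person i in their forbidden shelf slot. Any j of these fix j positions, leaving (7−j)! ways to fill the rest, and there are C(3,j) ways to pick which j.
By inclusion–exclusion, the number of valid placements is Σ_{j=0}^{3} (−1)^j C(3,j)·(7−j)!.
Computing: 5040 − 2160 + 360 − 24 = 3216.

3216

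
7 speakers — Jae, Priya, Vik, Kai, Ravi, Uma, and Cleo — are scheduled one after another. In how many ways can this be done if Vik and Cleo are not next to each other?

There are 7! = 5040 arrangements in all. If Vik and Cleo are adjacent, merging them into one block gives 2·(6)! = 1440 arrangements.
Complementary counting: 5040 − 1440 = 3600.

3600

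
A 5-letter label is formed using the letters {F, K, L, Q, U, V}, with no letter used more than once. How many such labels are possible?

Choose and order 5 of the 6 symbols: the first letter has 6 options, the next 5, and so on down to 2.
That product is 6 × 5 × 4 × 3 × 2 = 720.

720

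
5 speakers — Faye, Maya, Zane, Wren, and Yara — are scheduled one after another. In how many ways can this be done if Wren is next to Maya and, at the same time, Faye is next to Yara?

24

Treat {Wren,Maya} as one block (2 orders) and {Faye,Yara} as another (2 orders).
That leaves 3 units to arrange: 2 × 2 × 3! = 4 × 6 = 24.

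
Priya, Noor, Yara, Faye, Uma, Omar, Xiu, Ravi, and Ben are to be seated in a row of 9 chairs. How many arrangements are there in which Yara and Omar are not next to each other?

Of the 9! = 362880 arrangements, those with Yara and Omar adjacent number 2 × 8! = 80640 (treat the pair as a block with 2 internal orders).
So 362880 − 80640 = 282240 arrangements keep them apart.

282240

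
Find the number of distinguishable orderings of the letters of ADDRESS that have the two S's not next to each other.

Total arrangements of ADDRESS: 7!/(2!·2!) = 1260.
If the two S's are adjacent, glue them into one block, leaving 6 items to arrange: (6)!/(2!) = 360 ways.
Subtracting, 1260 − 360 = 900 arrangements keep the S's apart.

900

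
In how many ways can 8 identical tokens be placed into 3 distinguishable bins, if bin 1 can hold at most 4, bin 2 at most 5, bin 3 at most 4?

19

Ignoring the caps, the number of non-negative solutions to x_1+…+x_3 = 8 is C(10,2) = 45.
Subtract solutions that violate a single cap (substitute x_i' = x_i − (cap_i+1)): x_1 ≥ 5 gives C(5,2) = 10; x_2 ≥ 6 gives C(4,2) = 6; x_3 ≥ 5 gives C(5,2) = 10. Together 26.
No two caps can be exceeded simultaneously, so the pair terms are all 0.
By inclusion–exclusion the count is 45 − 26 + 0 = 19.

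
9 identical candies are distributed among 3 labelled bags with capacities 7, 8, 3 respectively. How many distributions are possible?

30

Without the upper bounds there are C(11,2) = 55 ways to split 9 among 3 bags.
Subtract solutions that violate a single cap (substitute x_i' = x_i − (cap_i+1)): x_1 ≥ 8 gives C(3,2) = 3; x_2 ≥ 9 gives C(2,2) = 1; x_3 ≥ 4 gives C(7,2) = 21. Together 25.
No two caps can be exceeded simultaneously, so the pair terms are all 0.
By inclusion–exclusion the count is 55 − 25 + 0 = 30.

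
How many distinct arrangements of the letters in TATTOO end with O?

20

With the last slot taken by O, it remains to arrange the other 5 letters (TATTO).
Those 5 letters have T appearing 3 times, giving (5)!/(3!) = 20.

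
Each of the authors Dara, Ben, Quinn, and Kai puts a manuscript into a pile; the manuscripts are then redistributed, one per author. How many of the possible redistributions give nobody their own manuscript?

Let Aᵢ be the assignments in which author i gets their own manuscript. We want the size of the complement of A₁∪…∪A_4.
By inclusion–exclusion this is Σ_{j=0}^{4} (−1)^j C(4,j)·(4−j)!.
Computing: 24 − 24 + 12 − 4 + 1 = 9.

9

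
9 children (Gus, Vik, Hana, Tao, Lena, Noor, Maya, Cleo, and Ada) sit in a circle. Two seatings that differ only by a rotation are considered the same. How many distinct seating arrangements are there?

Around a circle, 9 distinct people have 9!/9 = (8)! = 40320 rotationally distinct seatings.

40320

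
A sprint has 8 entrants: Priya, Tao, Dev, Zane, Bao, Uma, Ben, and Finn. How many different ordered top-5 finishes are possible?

There are 8 choices for 1st place, 7 for 2nd, and so on down to 4 for position 5.
That gives 8 × 7 × 6 × 5 × 4 = 6720.

6720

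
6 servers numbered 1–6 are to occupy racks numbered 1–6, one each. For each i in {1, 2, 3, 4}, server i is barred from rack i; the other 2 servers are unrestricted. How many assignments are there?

Let Aᵢ (for 1 ≤ i ≤ 4) be the placements that put server i in its forbidden rack. Any j of these fix j positions, leaving (6−j)! ways to fill the rest, and there are C(4,j) ways to pick which j.
By inclusion–exclusion, the number of valid placements is Σ_{j=0}^{4} (−1)^j C(4,j)·(6−j)!.
Computing: 720 − 480 + 144 − 24 + 2 = 362.

362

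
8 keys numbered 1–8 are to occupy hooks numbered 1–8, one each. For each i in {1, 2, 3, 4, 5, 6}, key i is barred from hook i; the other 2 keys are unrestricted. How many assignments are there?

18806

Let Aᵢ (for 1 ≤ i ≤ 6) be the placements that put key i in its forbidden hook. Any j of these fix j positions, leaving (8−j)! ways to fill the rest, and there are C(6,j) ways to pick which j.
By inclusion–exclusion, the number of valid placements is Σ_{j=0}^{6} (−1)^j C(6,j)·(8−j)!.
Computing: 40320 − 30240 + 10800 − 2400 + 360 − 36 + 2 = 18806.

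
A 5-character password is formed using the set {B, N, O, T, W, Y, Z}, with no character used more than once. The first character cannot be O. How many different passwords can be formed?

The first character has 7−1 = 6 choices (anything except O).
The remaining 4 characters are filled from the other 6 symbols without repetition: 6 × 5 × 4 × 3 = 360.
Total: 6 × 360 = 2160.

2160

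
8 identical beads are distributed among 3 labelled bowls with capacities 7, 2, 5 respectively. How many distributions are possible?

Ignoring the caps, the number of non-negative solutions to x_1+…+x_3 = 8 is C(10,2) = 45.
Subtract solutions that violate a single cap (substitute x_i' = x_i − (cap_i+1)): x_1 ≥ 8 gives C(2,2) = 1; x_2 ≥ 3 gives C(7,2) = 21; x_3 ≥ 6 gives C(4,2) = 6. Together 28.
No two caps can be exceeded simultaneously, so the pair terms are all 0.
By inclusion–exclusion the count is 45 − 28 + 0 = 17.

17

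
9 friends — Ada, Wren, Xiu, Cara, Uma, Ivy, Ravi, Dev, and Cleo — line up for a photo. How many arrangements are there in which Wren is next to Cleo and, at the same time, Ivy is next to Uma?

Treat {Wren,Cleo} as one block (2 orders) and {Ivy,Uma} as another (2 orders).
That leaves 7 units to arrange: 2 × 2 × 7! = 4 × 5040 = 20160.

20160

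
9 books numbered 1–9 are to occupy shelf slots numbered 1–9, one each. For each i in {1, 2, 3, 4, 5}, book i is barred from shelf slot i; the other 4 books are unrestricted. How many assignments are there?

205056

Let Aᵢ (for 1 ≤ i ≤ 5) be the placements that put book i in its forbidden shelf slot. Any j of these fix j positions, leaving (9−j)! ways to fill the rest, and there are C(5,j) ways to pick which j.
By inclusion–exclusion, the number of valid placements is Σ_{j=0}^{5} (−1)^j C(5,j)·(9−j)!.
Computing: 362880 − 201600 + 50400 − 7200 + 600 − 24 = 205056.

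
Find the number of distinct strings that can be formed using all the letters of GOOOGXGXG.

GOOOGXGXG has 9 letters with G appearing 4 times, O appearing 3 times, and X appearing twice.
The number of distinct arrangements is 9!/(4!·3!·2!) = 362880/288 = 1260.

1260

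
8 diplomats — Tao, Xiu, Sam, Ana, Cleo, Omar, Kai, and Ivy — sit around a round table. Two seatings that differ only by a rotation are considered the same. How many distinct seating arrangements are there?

5040

Seat Tao anywhere (absorbing the rotational symmetry), then permute the other 7: (7)! = 5040.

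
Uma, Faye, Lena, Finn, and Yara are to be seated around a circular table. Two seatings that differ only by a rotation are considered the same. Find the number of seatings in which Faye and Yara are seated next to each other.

Glue Faye and Yara into a block (2 internal orders). Seating 4 units around a circle gives (3)! arrangements.
So 2 × (3)! = 2 × 6 = 12.

12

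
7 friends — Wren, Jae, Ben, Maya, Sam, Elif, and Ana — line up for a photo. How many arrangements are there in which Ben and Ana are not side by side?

There are 7! = 5040 arrangements in all. If Ben and Ana are adjacent, merging them into one block gives 2·(6)! = 1440 arrangements.
So 5040 − 1440 = 3600 arrangements keep them apart.

3600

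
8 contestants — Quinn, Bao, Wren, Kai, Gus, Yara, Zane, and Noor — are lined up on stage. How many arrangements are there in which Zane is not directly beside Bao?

30240

There are 8! = 40320 arrangements in all. If Zane and Bao are adjacent, merging them into one block gives 2·(7)! = 10080 arrangements.
Complementary counting: 40320 − 10080 = 30240.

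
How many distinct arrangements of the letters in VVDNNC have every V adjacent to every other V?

Treat the 2 copies of V as a single block. The multiset to arrange is then {VV, C, D, N, N}, 5 items in all.
That gives (5)!/(2!) = 60 arrangements.

60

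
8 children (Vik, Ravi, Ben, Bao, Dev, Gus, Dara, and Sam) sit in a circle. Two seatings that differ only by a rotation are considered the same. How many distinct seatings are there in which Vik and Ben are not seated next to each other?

All circular seatings of 8 people number (7)! = 5040.
Seatings with Vik beside Ben: treat them as a block with 2 internal orders, giving 2 × (6)! = 1440.
Subtracting, 5040 − 1440 = 3600.

3600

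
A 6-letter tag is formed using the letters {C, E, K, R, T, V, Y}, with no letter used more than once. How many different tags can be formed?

5040

This is a permutation of 6 out of 7: P(7,6) = 7!/1!.
7 × 6 × 5 × 4 × 3 × 2 = 5040.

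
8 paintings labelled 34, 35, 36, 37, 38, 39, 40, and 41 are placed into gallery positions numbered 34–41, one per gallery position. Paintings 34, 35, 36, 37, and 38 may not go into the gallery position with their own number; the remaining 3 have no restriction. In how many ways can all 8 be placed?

Let Aᵢ (for 34 ≤ i ≤ 38) be the placements that put painting i in its forbidden gallery position. Any j of these fix j positions, leaving (8−j)! ways to fill the rest, and there are C(5,j) ways to pick which j.
By inclusion–exclusion, the number of valid placements is Σ_{j=0}^{5} (−1)^j C(5,j)·(8−j)!.
Computing: 40320 − 25200 + 7200 − 1200 + 120 − 6 = 21234.

21234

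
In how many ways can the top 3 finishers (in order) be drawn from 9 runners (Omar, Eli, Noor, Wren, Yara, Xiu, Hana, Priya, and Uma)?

504

There are 9 choices for 1st place, 8 for 2nd, and 7 for 3rd.
That gives 9 × 8 × 7 = 504.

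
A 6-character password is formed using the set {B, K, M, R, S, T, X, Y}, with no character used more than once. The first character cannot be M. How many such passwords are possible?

17640

The first character has 8−1 = 7 choices (anything except M).
The remaining 5 characters are filled from the other 7 symbols without repetition: 7 × 6 × 5 × 4 × 3 = 2520.
Total: 7 × 2520 = 17640.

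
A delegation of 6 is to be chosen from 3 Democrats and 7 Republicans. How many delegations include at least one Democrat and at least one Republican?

With no constraint there are C(10,6) = 210 possible selections.
Subtract selections that omit an entire group: no Democrats → C(7,6) = 7; no Republicans → C(3,6) = 0.
Both groups omitted at once is impossible, so 210 − 7 = 203.

203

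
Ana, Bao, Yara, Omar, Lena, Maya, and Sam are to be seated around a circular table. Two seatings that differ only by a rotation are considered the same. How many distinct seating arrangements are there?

720

Fix one person's seat to break rotational symmetry; the remaining 6 people can be arranged in (6)! = 720 ways.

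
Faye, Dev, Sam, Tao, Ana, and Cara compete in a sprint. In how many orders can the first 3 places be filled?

There are 6 choices for 1st place, 5 for 2nd, and 4 for 3rd.
That gives 6 × 5 × 4 = 120.

120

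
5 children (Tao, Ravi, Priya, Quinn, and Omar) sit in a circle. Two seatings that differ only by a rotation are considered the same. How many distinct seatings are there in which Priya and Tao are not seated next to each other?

All circular seatings of 5 people number (4)! = 24.
Seatings with Priya beside Tao: treat them as a block with 2 internal orders, giving 2 × (3)! = 12.
Subtracting, 24 − 12 = 12.

12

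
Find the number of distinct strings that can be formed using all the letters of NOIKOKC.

1260

The 7 letters of NOIKOKC have repeats: K appearing twice and O appearing twice.
The number of distinct arrangements is 7!/(2!·2!) = 5040/4 = 1260.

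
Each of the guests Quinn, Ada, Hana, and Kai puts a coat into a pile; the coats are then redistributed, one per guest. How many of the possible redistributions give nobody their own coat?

9

This is the derangement count D_4: permutations of 4 items with no fixed point.
By inclusion–exclusion this is Σ_{j=0}^{4} (−1)^j C(4,j)·(4−j)!.
Computing: 24 − 24 + 12 − 4 + 1 = 9.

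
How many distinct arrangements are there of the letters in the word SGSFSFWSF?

2520

SGSFSFWSF has 9 letters with F appearing 3 times and S appearing 4 times.
So there are 9! / (4!·3!) = 2520 distinguishable arrangements.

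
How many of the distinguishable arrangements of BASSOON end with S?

With the last slot taken by S, it remains to arrange the other 6 letters (BASOON).
Those 6 letters have O appearing twice, giving (6)!/(2!) = 360.

360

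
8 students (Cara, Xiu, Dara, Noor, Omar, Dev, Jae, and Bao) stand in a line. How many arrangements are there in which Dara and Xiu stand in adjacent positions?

Treat {Dara, Xiu} as a single unit. There are 7 units to order, and the pair itself can be ordered 2 ways.
That gives 2 × 7! = 2 × 5040 = 10080.

10080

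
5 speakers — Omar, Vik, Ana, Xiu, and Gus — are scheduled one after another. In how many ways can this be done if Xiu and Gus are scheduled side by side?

48

Place the 3 others and the Xiu-Gus pair as 4 objects in a line; the pair has 2 internal arrangements.
So the count is 2·(4)! = 48.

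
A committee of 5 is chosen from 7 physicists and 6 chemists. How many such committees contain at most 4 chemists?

1281

Split by how many chemists are chosen (0 through 4).
Sum: C(6,0)·C(7,5) + C(6,1)·C(7,4) + C(6,2)·C(7,3) + C(6,3)·C(7,2) + C(6,4)·C(7,1) = 21 + 210 + 525 + 420 + 105 = 1281.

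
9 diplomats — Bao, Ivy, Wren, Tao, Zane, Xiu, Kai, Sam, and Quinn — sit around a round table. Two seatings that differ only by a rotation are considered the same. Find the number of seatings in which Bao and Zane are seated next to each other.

10080

Glue Bao and Zane into a block (2 internal orders). Seating 8 units around a circle gives (7)! arrangements.
So 2 × (7)! = 2 × 5040 = 10080.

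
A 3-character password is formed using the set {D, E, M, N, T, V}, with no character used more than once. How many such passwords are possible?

120

Choose and order 3 of the 6 symbols: the first character has 6 options, the next 5, then 4.
That product is 6 × 5 × 4 = 120.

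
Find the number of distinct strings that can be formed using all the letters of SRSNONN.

SRSNONN has 7 letters with N appearing 3 times and S appearing twice.
Dividing 7! = 5040 by 3!·2! = 12 for the repeated letters gives 420.

420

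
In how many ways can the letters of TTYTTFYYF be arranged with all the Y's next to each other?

105

Treat the 3 copies of Y as a single block. The multiset to arrange is then {YYY, F, F, T, T, T, T}, 7 items in all.
That gives (7)!/(4!·2!) = 105 arrangements.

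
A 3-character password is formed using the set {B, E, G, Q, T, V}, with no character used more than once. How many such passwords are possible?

120

Choose and order 3 of the 6 symbols: the first character has 6 options, the next 5, then 4.
That product is 6 × 5 × 4 = 120.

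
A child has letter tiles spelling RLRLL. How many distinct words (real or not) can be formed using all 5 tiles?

Letter multiplicities in RLRLL: L×3, R×2.
The number of distinct arrangements is 5!/(3!·2!) = 120/12 = 10.

10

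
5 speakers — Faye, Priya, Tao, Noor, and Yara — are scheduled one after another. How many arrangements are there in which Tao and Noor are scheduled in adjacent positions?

Treat {Tao, Noor} as a single unit. There are 4 units to order, and the pair itself can be ordered 2 ways.
So the count is 2·(4)! = 48.

48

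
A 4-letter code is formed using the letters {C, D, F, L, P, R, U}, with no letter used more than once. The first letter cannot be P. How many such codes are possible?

720

The first letter has 7−1 = 6 choices (anything except P).
The remaining 3 letters are filled from the other 6 symbols without repetition: 6 × 5 × 4 = 120.
Total: 6 × 120 = 720.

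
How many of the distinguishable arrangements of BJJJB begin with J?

Fix J in the first position and arrange the remaining 4 letters.
Those 4 letters have B appearing twice and J appearing twice, giving (4)!/(2!·2!) = 6.

6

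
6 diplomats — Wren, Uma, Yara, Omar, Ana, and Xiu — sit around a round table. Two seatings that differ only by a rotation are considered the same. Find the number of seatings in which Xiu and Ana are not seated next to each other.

Without the restriction there are (5)! = 120 seatings.
Those with Xiu next to Ana: fuse the pair into one unit and seat 5 units around a circle — 2·(4)! = 48.
Subtracting, 120 − 48 = 72.

72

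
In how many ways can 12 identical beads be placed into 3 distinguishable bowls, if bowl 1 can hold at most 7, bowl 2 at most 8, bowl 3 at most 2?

Ignoring the caps, the number of non-negative solutions to x_1+…+x_3 = 12 is C(14,2) = 91.
Subtract solutions that violate a single cap (substitute x_i' = x_i − (cap_i+1)): x_1 ≥ 8 gives C(6,2) = 15; x_2 ≥ 9 gives C(5,2) = 10; x_3 ≥ 3 gives C(11,2) = 55. Together 80.
Add back pairs where two caps are both exceeded: 0 + 3 + 1 = 4.
By inclusion–exclusion the count is 91 − 80 + 4 = 15.

15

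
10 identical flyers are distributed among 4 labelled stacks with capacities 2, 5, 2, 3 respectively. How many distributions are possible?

10

Without the upper bounds there are C(13,3) = 286 ways to split 10 among 4 stacks.
Subtract solutions that violate a single cap (substitute x_i' = x_i − (cap_i+1)): x_1 ≥ 3 gives C(10,3) = 120; x_2 ≥ 6 gives C(7,3) = 35; x_3 ≥ 3 gives C(10,3) = 120; x_4 ≥ 4 gives C(9,3) = 84. Together 359.
Add back pairs where two caps are both exceeded: 4 + 35 + 20 + 4 + 1 + 20 = 84.
Subtract triples: 0 + 0 + 1 + 0 = 1.
By inclusion–exclusion the count is 286 − 359 + 84 − 1 = 10.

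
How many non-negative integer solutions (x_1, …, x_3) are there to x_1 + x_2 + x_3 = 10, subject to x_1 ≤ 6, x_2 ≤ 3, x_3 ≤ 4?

By stars and bars, unrestricted non-negative solutions to x_1+…+x_3 = 10 number C(10+2,2) = 66.
Subtract solutions that violate a single cap (substitute x_i' = x_i − (cap_i+1)): x_1 ≥ 7 gives C(5,2) = 10; x_2 ≥ 4 gives C(8,2) = 28; x_3 ≥ 5 gives C(7,2) = 21. Together 59.
Add back pairs where two caps are both exceeded: 0 + 0 + 3 = 3.
By inclusion–exclusion the count is 66 − 59 + 3 = 10.

10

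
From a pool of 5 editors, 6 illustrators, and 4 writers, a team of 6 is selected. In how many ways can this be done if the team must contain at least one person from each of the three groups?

4250

With no constraint there are C(15,6) = 5005 possible selections.
Subtract selections that omit an entire group: no editors → C(10,6) = 210; no illustrators → C(9,6) = 84; no writers → C(11,6) = 462.
Add back selections omitting two groups (i.e. drawn from a single group): C(5,6) + C(6,6) + C(4,6) = 1.
By inclusion–exclusion: 5005 − 756 + 1 = 4250.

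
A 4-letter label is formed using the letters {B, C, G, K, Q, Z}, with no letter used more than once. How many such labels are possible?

360

This is a permutation of 4 out of 6: P(6,4) = 6!/2!.
6 × 5 × 4 × 3 = 360.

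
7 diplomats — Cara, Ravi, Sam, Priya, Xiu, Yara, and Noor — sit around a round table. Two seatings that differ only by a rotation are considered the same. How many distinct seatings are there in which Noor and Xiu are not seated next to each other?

Without the restriction there are (6)! = 720 seatings.
Those with Noor next to Xiu: fuse the pair into one unit and seat 6 units around a circle — 2·(5)! = 240.
Subtracting, 720 − 240 = 480.

480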